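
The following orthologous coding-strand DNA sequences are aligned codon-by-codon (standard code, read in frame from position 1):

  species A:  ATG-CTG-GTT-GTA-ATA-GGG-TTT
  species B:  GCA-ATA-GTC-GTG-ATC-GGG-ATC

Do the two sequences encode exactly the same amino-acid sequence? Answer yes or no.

Codon 1: ATG Met / GCA Ala — nonsynonymous.
Codon 2: CTG Leu / ATA Ile — nonsynonymous.
Codon 3: GTT Val / GTC Val — synonymous.
Codon 4: GTA Val / GTG Val — synonymous.
Codon 5: ATA Ile / ATC Ile — synonymous.
Codon 6: GGG Gly / GGG Gly — identical.
Codon 7: TTT Phe / ATC Ile — nonsynonymous.
Nonsynonymous differences: 3 → different protein.

no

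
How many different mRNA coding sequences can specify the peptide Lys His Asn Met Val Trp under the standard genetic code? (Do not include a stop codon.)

32

Lys: 2 codons.
His: 2 codons.
Asn: 2 codons.
Met: 1 codon.
Val: 4 codons.
Trp: 1 codon.
2 × 2 × 2 × 1 × 4 × 1 = 32.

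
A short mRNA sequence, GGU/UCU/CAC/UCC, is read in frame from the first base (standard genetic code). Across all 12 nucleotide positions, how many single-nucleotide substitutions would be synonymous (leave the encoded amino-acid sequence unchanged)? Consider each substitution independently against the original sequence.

Codon 1 (GGU, Gly): 3 synonymous substitutions.
Codon 2 (UCU, Ser): 3 synonymous substitutions.
Codon 3 (CAC, His): 1 synonymous substitution.
Codon 4 (UCC, Ser): 3 synonymous substitutions.
Total: 3 + 3 + 1 + 3 = 10.

10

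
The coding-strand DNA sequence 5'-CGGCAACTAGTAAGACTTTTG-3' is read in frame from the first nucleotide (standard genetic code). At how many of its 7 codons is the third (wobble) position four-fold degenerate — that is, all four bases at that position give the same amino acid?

Codon 1 CGG (Arg): third position 4-fold.
Codon 2 CAA (Gln): third position 2-fold.
Codon 3 CTA (Leu): third position 4-fold.
Codon 4 GTA (Val): third position 4-fold.
Codon 5 AGA (Arg): third position 2-fold.
Codon 6 CTT (Leu): third position 4-fold.
Codon 7 TTG (Leu): third position 2-fold.
Four-fold degenerate third positions: 4.

4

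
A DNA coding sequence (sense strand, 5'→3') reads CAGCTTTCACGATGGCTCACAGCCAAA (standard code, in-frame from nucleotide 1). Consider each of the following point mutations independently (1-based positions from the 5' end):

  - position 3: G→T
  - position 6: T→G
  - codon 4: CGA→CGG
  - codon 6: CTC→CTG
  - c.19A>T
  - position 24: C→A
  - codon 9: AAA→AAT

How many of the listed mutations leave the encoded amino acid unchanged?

4

Codon 1: CAG (Gln) → CAT (His) — missense.
Codon 2: CTT (Leu) → CTG (Leu) — synonymous.
Codon 4: CGA (Arg) → CGG (Arg) — synonymous.
Codon 6: CTC (Leu) → CTG (Leu) — synonymous.
Codon 7: ACA (Thr) → TCA (Ser) — missense.
Codon 8: GCC (Ala) → GCA (Ala) — synonymous.
Codon 9: AAA (Lys) → AAT (Asn) — missense.
Synonymous: 4 of 7.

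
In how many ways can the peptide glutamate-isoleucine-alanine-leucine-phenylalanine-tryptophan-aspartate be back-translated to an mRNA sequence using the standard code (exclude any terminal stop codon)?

Glu: 2 codons.
Ile: 3 codons.
Ala: 4 codons.
Leu: 6 codons.
Phe: 2 codons.
Trp: 1 codon.
Asp: 2 codons.
2 × 3 × 4 × 6 × 2 × 1 × 2 = 576.

576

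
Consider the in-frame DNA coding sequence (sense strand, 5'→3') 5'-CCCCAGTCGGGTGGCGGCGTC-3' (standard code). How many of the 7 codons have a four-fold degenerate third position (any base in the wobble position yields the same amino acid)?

Codon 1 CCC (Pro): third position 4-fold.
Codon 2 CAG (Gln): third position 2-fold.
Codon 3 TCG (Ser): third position 4-fold.
Codon 4 GGT (Gly): third position 4-fold.
Codon 5 GGC (Gly): third position 4-fold.
Codon 6 GGC (Gly): third position 4-fold.
Codon 7 GTC (Val): third position 4-fold.
Four-fold degenerate third positions: 6.

6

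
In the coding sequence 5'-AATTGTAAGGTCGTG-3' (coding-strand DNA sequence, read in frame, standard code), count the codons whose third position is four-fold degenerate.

2

Codon 1 AAT (Asn): third position 2-fold.
Codon 2 TGT (Cys): third position 2-fold.
Codon 3 AAG (Lys): third position 2-fold.
Codon 4 GTC (Val): third position 4-fold.
Codon 5 GTG (Val): third position 4-fold.
Four-fold degenerate third positions: 2.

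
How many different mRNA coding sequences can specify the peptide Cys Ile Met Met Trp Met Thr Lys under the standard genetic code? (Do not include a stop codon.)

Cys: 2 codons.
Ile: 3 codons.
Met: 1 codon.
Met: 1 codon.
Trp: 1 codon.
Met: 1 codon.
Thr: 4 codons.
Lys: 2 codons.
2 × 3 × 1 × 1 × 1 × 1 × 4 × 2 = 48.

48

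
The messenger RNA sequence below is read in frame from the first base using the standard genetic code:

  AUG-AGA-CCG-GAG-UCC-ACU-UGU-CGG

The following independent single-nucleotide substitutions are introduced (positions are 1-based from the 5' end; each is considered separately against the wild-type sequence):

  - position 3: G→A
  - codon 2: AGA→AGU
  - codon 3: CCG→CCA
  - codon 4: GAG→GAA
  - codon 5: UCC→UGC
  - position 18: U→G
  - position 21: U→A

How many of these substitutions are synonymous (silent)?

3

Codon 1: AUG (Met) → AUA (Ile) — missense.
Codon 2: AGA (Arg) → AGU (Ser) — missense.
Codon 3: CCG (Pro) → CCA (Pro) — synonymous.
Codon 4: GAG (Glu) → GAA (Glu) — synonymous.
Codon 5: UCC (Ser) → UGC (Cys) — missense.
Codon 6: ACU (Thr) → ACG (Thr) — synonymous.
Codon 7: UGU (Cys) → UGA (Stop) — nonsense.
Synonymous: 3 of 7.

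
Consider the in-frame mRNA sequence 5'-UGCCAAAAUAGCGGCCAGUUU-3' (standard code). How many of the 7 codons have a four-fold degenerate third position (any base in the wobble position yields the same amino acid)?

1

Codon 1 UGC (Cys): third position 2-fold.
Codon 2 CAA (Gln): third position 2-fold.
Codon 3 AAU (Asn): third position 2-fold.
Codon 4 AGC (Ser): third position 2-fold.
Codon 5 GGC (Gly): third position 4-fold.
Codon 6 CAG (Gln): third position 2-fold.
Codon 7 UUU (Phe): third position 2-fold.
Four-fold degenerate third positions: 1.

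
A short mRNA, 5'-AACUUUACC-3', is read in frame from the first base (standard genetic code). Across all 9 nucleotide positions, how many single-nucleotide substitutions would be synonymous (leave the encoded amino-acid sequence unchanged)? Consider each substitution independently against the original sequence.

5

Codon 1 (AAC, Asn): 1 synonymous substitution.
Codon 2 (UUU, Phe): 1 synonymous substitution.
Codon 3 (ACC, Thr): 3 synonymous substitutions.
Total: 1 + 1 + 3 = 5.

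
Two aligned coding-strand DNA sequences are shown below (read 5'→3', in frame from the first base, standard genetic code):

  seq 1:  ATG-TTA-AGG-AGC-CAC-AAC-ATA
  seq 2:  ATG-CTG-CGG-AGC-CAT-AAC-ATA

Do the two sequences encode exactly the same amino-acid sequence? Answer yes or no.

yes

Codon 1: ATG Met / ATG Met — identical.
Codon 2: TTA Leu / CTG Leu — synonymous.
Codon 3: AGG Arg / CGG Arg — synonymous.
Codon 4: AGC Ser / AGC Ser — identical.
Codon 5: CAC His / CAT His — synonymous.
Codon 6: AAC Asn / AAC Asn — identical.
Codon 7: ATA Ile / ATA Ile — identical.
Nonsynonymous differences: 0 → same protein.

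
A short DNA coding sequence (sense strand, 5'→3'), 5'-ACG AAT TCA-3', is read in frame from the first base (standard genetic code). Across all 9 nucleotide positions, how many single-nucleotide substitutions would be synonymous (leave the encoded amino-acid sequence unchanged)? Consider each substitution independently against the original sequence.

7

Codon 1 (ACG, Thr): 3 synonymous substitutions.
Codon 2 (AAT, Asn): 1 synonymous substitution.
Codon 3 (TCA, Ser): 3 synonymous substitutions.
Total: 3 + 1 + 3 = 7.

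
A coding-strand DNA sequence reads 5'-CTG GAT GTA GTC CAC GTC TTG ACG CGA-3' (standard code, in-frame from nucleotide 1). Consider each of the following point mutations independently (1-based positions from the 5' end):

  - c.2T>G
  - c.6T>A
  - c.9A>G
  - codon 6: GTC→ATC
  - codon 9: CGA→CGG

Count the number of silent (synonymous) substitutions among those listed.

Codon 1: CTG (Leu) → CGG (Arg) — missense.
Codon 2: GAT (Asp) → GAA (Glu) — missense.
Codon 3: GTA (Val) → GTG (Val) — synonymous.
Codon 6: GTC (Val) → ATC (Ile) — missense.
Codon 9: CGA (Arg) → CGG (Arg) — synonymous.
Synonymous: 2 of 5.

2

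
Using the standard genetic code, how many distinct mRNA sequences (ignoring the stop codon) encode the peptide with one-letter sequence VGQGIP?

Val: 4 codons.
Gly: 4 codons.
Gln: 2 codons.
Gly: 4 codons.
Ile: 3 codons.
Pro: 4 codons.
4 × 4 × 2 × 4 × 3 × 4 = 1536.

1536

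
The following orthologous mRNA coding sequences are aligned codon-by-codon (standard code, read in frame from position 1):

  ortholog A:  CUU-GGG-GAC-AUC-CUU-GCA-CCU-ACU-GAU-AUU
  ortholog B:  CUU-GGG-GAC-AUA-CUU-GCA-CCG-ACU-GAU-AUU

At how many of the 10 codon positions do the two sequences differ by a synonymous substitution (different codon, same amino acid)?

Codon 1: CUU Leu / CUU Leu — identical.
Codon 2: GGG Gly / GGG Gly — identical.
Codon 3: GAC Asp / GAC Asp — identical.
Codon 4: AUC Ile / AUA Ile — synonymous.
Codon 5: CUU Leu / CUU Leu — identical.
Codon 6: GCA Ala / GCA Ala — identical.
Codon 7: CCU Pro / CCG Pro — synonymous.
Codon 8: ACU Thr / ACU Thr — identical.
Codon 9: GAU Asp / GAU Asp — identical.
Codon 10: AUU Ile / AUU Ile — identical.
Synonymous differences: 2.

2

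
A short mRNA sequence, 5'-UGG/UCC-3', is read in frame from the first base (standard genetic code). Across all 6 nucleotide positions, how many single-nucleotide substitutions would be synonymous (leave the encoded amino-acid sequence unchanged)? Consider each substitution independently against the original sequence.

3

Codon 1 (UGG, Trp): 0 synonymous substitutions.
Codon 2 (UCC, Ser): 3 synonymous substitutions.
Total: 0 + 3 = 3.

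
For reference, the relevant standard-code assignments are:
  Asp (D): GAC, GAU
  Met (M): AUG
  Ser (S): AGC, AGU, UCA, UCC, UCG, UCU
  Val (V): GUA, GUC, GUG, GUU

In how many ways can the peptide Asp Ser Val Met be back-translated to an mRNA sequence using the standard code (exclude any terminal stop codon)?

48

Asp: 2 codons.
Ser: 6 codons.
Val: 4 codons.
Met: 1 codon.
2 × 6 × 4 × 1 = 48.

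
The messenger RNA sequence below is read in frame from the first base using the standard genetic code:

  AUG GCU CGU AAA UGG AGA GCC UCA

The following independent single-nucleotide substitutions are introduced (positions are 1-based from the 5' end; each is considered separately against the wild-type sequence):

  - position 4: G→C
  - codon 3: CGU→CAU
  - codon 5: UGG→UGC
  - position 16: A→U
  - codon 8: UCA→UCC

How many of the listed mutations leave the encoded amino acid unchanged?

Codon 2: GCU (Ala) → CCU (Pro) — missense.
Codon 3: CGU (Arg) → CAU (His) — missense.
Codon 5: UGG (Trp) → UGC (Cys) — missense.
Codon 6: AGA (Arg) → UGA (Stop) — nonsense.
Codon 8: UCA (Ser) → UCC (Ser) — synonymous.
Synonymous: 1 of 5.

1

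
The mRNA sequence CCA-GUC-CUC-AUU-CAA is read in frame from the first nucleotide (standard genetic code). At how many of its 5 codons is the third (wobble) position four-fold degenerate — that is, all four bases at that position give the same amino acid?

3

Codon 1 CCA (Pro): third position 4-fold.
Codon 2 GUC (Val): third position 4-fold.
Codon 3 CUC (Leu): third position 4-fold.
Codon 4 AUU (Ile): third position 3-fold.
Codon 5 CAA (Gln): third position 2-fold.
Four-fold degenerate third positions: 3.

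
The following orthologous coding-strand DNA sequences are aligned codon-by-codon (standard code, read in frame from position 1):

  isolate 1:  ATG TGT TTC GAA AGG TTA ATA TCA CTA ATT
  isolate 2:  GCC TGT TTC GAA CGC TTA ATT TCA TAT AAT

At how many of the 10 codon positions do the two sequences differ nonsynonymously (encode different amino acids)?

Codon 1: ATG Met / GCC Ala — nonsynonymous.
Codon 2: TGT Cys / TGT Cys — identical.
Codon 3: TTC Phe / TTC Phe — identical.
Codon 4: GAA Glu / GAA Glu — identical.
Codon 5: AGG Arg / CGC Arg — synonymous.
Codon 6: TTA Leu / TTA Leu — identical.
Codon 7: ATA Ile / ATT Ile — synonymous.
Codon 8: TCA Ser / TCA Ser — identical.
Codon 9: CTA Leu / TAT Tyr — nonsynonymous.
Codon 10: ATT Ile / AAT Asn — nonsynonymous.
Nonsynonymous differences: 3.

3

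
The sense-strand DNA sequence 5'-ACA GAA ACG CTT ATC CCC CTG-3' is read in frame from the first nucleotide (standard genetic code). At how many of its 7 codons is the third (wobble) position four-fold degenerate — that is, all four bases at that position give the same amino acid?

Codon 1 ACA (Thr): third position 4-fold.
Codon 2 GAA (Glu): third position 2-fold.
Codon 3 ACG (Thr): third position 4-fold.
Codon 4 CTT (Leu): third position 4-fold.
Codon 5 ATC (Ile): third position 3-fold.
Codon 6 CCC (Pro): third position 4-fold.
Codon 7 CTG (Leu): third position 4-fold.
Four-fold degenerate third positions: 5.

5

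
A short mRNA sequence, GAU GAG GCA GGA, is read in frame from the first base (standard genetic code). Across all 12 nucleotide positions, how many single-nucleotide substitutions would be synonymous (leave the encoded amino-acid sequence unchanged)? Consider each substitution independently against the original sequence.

8

Codon 1 (GAU, Asp): 1 synonymous substitution.
Codon 2 (GAG, Glu): 1 synonymous substitution.
Codon 3 (GCA, Ala): 3 synonymous substitutions.
Codon 4 (GGA, Gly): 3 synonymous substitutions.
Total: 1 + 1 + 3 + 3 = 8.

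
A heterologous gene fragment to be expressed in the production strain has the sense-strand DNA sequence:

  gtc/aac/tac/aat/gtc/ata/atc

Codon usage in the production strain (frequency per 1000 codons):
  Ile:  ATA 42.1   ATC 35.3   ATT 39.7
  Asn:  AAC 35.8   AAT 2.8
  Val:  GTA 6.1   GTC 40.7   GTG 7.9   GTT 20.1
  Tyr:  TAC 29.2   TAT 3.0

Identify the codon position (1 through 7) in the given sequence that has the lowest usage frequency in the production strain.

4

Codon 1 GTC (Val): 40.7 per 1000.
Codon 2 AAC (Asn): 35.8 per 1000.
Codon 3 TAC (Tyr): 29.2 per 1000.
Codon 4 AAT (Asn): 2.8 per 1000.
Codon 5 GTC (Val): 40.7 per 1000.
Codon 6 ATA (Ile): 42.1 per 1000.
Codon 7 ATC (Ile): 35.3 per 1000.
Lowest frequency is 2.8 at codon 4.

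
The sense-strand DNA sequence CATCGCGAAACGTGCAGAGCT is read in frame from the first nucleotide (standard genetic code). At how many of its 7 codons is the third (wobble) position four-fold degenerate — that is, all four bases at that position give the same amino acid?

3

Codon 1 CAT (His): third position 2-fold.
Codon 2 CGC (Arg): third position 4-fold.
Codon 3 GAA (Glu): third position 2-fold.
Codon 4 ACG (Thr): third position 4-fold.
Codon 5 TGC (Cys): third position 2-fold.
Codon 6 AGA (Arg): third position 2-fold.
Codon 7 GCT (Ala): third position 4-fold.
Four-fold degenerate third positions: 3.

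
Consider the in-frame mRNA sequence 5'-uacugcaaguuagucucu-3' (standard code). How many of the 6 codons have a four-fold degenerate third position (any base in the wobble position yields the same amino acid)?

2

Codon 1 UAC (Tyr): third position 2-fold.
Codon 2 UGC (Cys): third position 2-fold.
Codon 3 AAG (Lys): third position 2-fold.
Codon 4 UUA (Leu): third position 2-fold.
Codon 5 GUC (Val): third position 4-fold.
Codon 6 UCU (Ser): third position 4-fold.
Four-fold degenerate third positions: 2.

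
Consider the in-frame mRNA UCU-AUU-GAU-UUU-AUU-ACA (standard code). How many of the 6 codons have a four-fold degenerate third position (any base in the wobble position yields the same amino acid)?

2

Codon 1 UCU (Ser): third position 4-fold.
Codon 2 AUU (Ile): third position 3-fold.
Codon 3 GAU (Asp): third position 2-fold.
Codon 4 UUU (Phe): third position 2-fold.
Codon 5 AUU (Ile): third position 3-fold.
Codon 6 ACA (Thr): third position 4-fold.
Four-fold degenerate third positions: 2.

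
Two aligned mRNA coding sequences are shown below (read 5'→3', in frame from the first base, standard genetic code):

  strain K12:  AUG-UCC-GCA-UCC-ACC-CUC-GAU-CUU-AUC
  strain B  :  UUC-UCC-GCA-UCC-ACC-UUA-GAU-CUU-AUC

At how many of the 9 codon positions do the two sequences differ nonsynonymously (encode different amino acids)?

1

Codon 1: AUG Met / UUC Phe — nonsynonymous.
Codon 2: UCC Ser / UCC Ser — identical.
Codon 3: GCA Ala / GCA Ala — identical.
Codon 4: UCC Ser / UCC Ser — identical.
Codon 5: ACC Thr / ACC Thr — identical.
Codon 6: CUC Leu / UUA Leu — synonymous.
Codon 7: GAU Asp / GAU Asp — identical.
Codon 8: CUU Leu / CUU Leu — identical.
Codon 9: AUC Ile / AUC Ile — identical.
Nonsynonymous differences: 1.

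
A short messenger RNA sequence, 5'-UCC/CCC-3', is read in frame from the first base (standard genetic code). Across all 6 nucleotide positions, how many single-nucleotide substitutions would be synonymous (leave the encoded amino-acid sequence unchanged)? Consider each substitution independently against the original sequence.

6

Codon 1 (UCC, Ser): 3 synonymous substitutions.
Codon 2 (CCC, Pro): 3 synonymous substitutions.
Total: 3 + 3 = 6.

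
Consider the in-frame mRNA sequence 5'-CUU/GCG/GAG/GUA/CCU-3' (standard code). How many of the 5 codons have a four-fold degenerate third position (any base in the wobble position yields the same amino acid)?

4

Codon 1 CUU (Leu): third position 4-fold.
Codon 2 GCG (Ala): third position 4-fold.
Codon 3 GAG (Glu): third position 2-fold.
Codon 4 GUA (Val): third position 4-fold.
Codon 5 CCU (Pro): third position 4-fold.
Four-fold degenerate third positions: 4.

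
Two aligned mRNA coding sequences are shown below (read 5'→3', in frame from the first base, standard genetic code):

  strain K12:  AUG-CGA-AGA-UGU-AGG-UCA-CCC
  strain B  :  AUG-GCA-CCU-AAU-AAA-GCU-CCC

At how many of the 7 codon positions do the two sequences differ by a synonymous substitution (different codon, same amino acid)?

0

Codon 1: AUG Met / AUG Met — identical.
Codon 2: CGA Arg / GCA Ala — nonsynonymous.
Codon 3: AGA Arg / CCU Pro — nonsynonymous.
Codon 4: UGU Cys / AAU Asn — nonsynonymous.
Codon 5: AGG Arg / AAA Lys — nonsynonymous.
Codon 6: UCA Ser / GCU Ala — nonsynonymous.
Codon 7: CCC Pro / CCC Pro — identical.
Synonymous differences: 0.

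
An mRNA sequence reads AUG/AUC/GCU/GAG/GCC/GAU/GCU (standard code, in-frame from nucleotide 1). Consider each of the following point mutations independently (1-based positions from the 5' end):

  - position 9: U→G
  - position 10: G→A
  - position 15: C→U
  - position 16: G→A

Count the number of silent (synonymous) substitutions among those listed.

2

Codon 3: GCU (Ala) → GCG (Ala) — synonymous.
Codon 4: GAG (Glu) → AAG (Lys) — missense.
Codon 5: GCC (Ala) → GCU (Ala) — synonymous.
Codon 6: GAU (Asp) → AAU (Asn) — missense.
Synonymous: 2 of 4.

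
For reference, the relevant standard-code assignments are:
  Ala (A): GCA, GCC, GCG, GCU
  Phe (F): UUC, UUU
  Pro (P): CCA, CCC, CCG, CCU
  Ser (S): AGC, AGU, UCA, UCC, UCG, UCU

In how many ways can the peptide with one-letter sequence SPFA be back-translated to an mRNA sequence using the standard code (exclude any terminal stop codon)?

Ser: 6 codons.
Pro: 4 codons.
Phe: 2 codons.
Ala: 4 codons.
6 × 4 × 2 × 4 = 192.

192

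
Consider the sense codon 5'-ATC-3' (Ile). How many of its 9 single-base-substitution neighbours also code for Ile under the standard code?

2

Position 1: none → 0 synonymous.
Position 2: none → 0 synonymous.
Position 3: ATT, ATA → 2 synonymous.
Total: 0 + 0 + 2 = 2.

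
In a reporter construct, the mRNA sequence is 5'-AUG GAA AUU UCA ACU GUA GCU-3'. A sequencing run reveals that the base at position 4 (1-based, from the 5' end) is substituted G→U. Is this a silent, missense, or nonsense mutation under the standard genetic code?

nonsense

Position 4 falls in codon 2: GAA → Glu.
After the substitution the codon is UAA → Stop.
The new codon is a stop codon, so this is a nonsense mutation.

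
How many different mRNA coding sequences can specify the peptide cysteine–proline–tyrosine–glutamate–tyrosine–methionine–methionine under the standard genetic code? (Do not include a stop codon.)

Cys: 2 codons.
Pro: 4 codons.
Tyr: 2 codons.
Glu: 2 codons.
Tyr: 2 codons.
Met: 1 codon.
Met: 1 codon.
2 × 4 × 2 × 2 × 2 × 1 × 1 = 64.

64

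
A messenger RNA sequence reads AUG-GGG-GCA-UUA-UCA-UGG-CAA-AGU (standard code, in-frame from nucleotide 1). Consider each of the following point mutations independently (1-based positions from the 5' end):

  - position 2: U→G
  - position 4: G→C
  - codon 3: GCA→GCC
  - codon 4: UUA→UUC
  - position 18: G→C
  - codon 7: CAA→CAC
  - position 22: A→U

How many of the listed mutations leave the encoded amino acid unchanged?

1

Codon 1: AUG (Met) → AGG (Arg) — missense.
Codon 2: GGG (Gly) → CGG (Arg) — missense.
Codon 3: GCA (Ala) → GCC (Ala) — synonymous.
Codon 4: UUA (Leu) → UUC (Phe) — missense.
Codon 6: UGG (Trp) → UGC (Cys) — missense.
Codon 7: CAA (Gln) → CAC (His) — missense.
Codon 8: AGU (Ser) → UGU (Cys) — missense.
Synonymous: 1 of 7.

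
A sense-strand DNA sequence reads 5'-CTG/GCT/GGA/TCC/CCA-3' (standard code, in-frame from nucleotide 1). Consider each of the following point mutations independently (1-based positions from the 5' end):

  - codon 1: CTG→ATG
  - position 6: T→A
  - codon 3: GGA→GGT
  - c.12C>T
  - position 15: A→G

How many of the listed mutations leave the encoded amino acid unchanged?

4

Codon 1: CTG (Leu) → ATG (Met) — missense.
Codon 2: GCT (Ala) → GCA (Ala) — synonymous.
Codon 3: GGA (Gly) → GGT (Gly) — synonymous.
Codon 4: TCC (Ser) → TCT (Ser) — synonymous.
Codon 5: CCA (Pro) → CCG (Pro) — synonymous.
Synonymous: 4 of 5.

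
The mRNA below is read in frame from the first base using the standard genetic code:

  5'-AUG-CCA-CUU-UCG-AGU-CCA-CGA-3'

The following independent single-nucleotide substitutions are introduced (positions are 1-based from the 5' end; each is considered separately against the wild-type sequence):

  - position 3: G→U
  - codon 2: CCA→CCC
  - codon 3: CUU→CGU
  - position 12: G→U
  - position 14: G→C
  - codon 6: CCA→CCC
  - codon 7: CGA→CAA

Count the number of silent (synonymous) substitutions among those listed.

Codon 1: AUG (Met) → AUU (Ile) — missense.
Codon 2: CCA (Pro) → CCC (Pro) — synonymous.
Codon 3: CUU (Leu) → CGU (Arg) — missense.
Codon 4: UCG (Ser) → UCU (Ser) — synonymous.
Codon 5: AGU (Ser) → ACU (Thr) — missense.
Codon 6: CCA (Pro) → CCC (Pro) — synonymous.
Codon 7: CGA (Arg) → CAA (Gln) — missense.
Synonymous: 3 of 7.

3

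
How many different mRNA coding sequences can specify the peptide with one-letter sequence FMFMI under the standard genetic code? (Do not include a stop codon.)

12

Phe: 2 codons.
Met: 1 codon.
Phe: 2 codons.
Met: 1 codon.
Ile: 3 codons.
2 × 1 × 2 × 1 × 3 = 12.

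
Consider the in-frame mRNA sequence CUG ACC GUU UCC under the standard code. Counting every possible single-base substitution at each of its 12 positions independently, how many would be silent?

13

Codon 1 (CUG, Leu): 4 synonymous substitutions.
Codon 2 (ACC, Thr): 3 synonymous substitutions.
Codon 3 (GUU, Val): 3 synonymous substitutions.
Codon 4 (UCC, Ser): 3 synonymous substitutions.
Total: 4 + 3 + 3 + 3 = 13.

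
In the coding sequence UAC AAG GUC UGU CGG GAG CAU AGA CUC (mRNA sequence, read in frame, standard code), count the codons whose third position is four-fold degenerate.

Codon 1 UAC (Tyr): third position 2-fold.
Codon 2 AAG (Lys): third position 2-fold.
Codon 3 GUC (Val): third position 4-fold.
Codon 4 UGU (Cys): third position 2-fold.
Codon 5 CGG (Arg): third position 4-fold.
Codon 6 GAG (Glu): third position 2-fold.
Codon 7 CAU (His): third position 2-fold.
Codon 8 AGA (Arg): third position 2-fold.
Codon 9 CUC (Leu): third position 4-fold.
Four-fold degenerate third positions: 3.

3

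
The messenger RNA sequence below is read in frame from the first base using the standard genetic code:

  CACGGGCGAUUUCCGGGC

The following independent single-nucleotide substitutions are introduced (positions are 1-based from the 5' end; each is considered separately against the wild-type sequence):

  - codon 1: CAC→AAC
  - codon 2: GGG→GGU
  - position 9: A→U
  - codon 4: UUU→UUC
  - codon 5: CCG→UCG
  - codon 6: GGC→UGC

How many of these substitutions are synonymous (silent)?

Codon 1: CAC (His) → AAC (Asn) — missense.
Codon 2: GGG (Gly) → GGU (Gly) — synonymous.
Codon 3: CGA (Arg) → CGU (Arg) — synonymous.
Codon 4: UUU (Phe) → UUC (Phe) — synonymous.
Codon 5: CCG (Pro) → UCG (Ser) — missense.
Codon 6: GGC (Gly) → UGC (Cys) — missense.
Synonymous: 3 of 6.

3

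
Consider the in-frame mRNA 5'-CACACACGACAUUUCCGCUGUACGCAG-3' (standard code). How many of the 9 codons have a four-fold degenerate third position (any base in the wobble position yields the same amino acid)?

Codon 1 CAC (His): third position 2-fold.
Codon 2 ACA (Thr): third position 4-fold.
Codon 3 CGA (Arg): third position 4-fold.
Codon 4 CAU (His): third position 2-fold.
Codon 5 UUC (Phe): third position 2-fold.
Codon 6 CGC (Arg): third position 4-fold.
Codon 7 UGU (Cys): third position 2-fold.
Codon 8 ACG (Thr): third position 4-fold.
Codon 9 CAG (Gln): third position 2-fold.
Four-fold degenerate third positions: 4.

4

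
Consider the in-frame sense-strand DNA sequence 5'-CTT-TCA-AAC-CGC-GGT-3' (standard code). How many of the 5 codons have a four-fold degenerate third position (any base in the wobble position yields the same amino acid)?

4

Codon 1 CTT (Leu): third position 4-fold.
Codon 2 TCA (Ser): third position 4-fold.
Codon 3 AAC (Asn): third position 2-fold.
Codon 4 CGC (Arg): third position 4-fold.
Codon 5 GGT (Gly): third position 4-fold.
Four-fold degenerate third positions: 4.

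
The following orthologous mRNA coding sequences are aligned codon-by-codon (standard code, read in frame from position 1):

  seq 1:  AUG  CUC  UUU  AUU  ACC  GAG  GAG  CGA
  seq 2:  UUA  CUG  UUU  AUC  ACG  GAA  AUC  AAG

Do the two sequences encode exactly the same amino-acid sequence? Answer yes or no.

Codon 1: AUG Met / UUA Leu — nonsynonymous.
Codon 2: CUC Leu / CUG Leu — synonymous.
Codon 3: UUU Phe / UUU Phe — identical.
Codon 4: AUU Ile / AUC Ile — synonymous.
Codon 5: ACC Thr / ACG Thr — synonymous.
Codon 6: GAG Glu / GAA Glu — synonymous.
Codon 7: GAG Glu / AUC Ile — nonsynonymous.
Codon 8: CGA Arg / AAG Lys — nonsynonymous.
Nonsynonymous differences: 3 → different protein.

no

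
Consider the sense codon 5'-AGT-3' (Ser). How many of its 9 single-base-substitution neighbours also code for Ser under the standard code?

1

Position 1: none → 0 synonymous.
Position 2: none → 0 synonymous.
Position 3: AGC → 1 synonymous.
Total: 0 + 0 + 1 = 1.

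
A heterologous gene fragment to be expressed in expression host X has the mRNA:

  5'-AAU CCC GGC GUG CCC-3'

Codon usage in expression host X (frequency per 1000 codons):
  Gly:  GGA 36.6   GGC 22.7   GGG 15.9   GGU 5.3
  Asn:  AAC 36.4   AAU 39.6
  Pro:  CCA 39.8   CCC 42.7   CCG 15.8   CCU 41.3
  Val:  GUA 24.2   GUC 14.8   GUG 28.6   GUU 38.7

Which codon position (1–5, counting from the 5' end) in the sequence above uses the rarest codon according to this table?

3

Codon 1 AAU (Asn): 39.6 per 1000.
Codon 2 CCC (Pro): 42.7 per 1000.
Codon 3 GGC (Gly): 22.7 per 1000.
Codon 4 GUG (Val): 28.6 per 1000.
Codon 5 CCC (Pro): 42.7 per 1000.
Lowest frequency is 22.7 at codon 3.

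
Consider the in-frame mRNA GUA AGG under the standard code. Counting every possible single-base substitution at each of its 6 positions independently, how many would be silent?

5

Codon 1 (GUA, Val): 3 synonymous substitutions.
Codon 2 (AGG, Arg): 2 synonymous substitutions.
Total: 3 + 2 = 5.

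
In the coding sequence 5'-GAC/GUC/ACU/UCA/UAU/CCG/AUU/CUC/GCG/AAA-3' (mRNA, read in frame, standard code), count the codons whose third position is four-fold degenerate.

6

Codon 1 GAC (Asp): third position 2-fold.
Codon 2 GUC (Val): third position 4-fold.
Codon 3 ACU (Thr): third position 4-fold.
Codon 4 UCA (Ser): third position 4-fold.
Codon 5 UAU (Tyr): third position 2-fold.
Codon 6 CCG (Pro): third position 4-fold.
Codon 7 AUU (Ile): third position 3-fold.
Codon 8 CUC (Leu): third position 4-fold.
Codon 9 GCG (Ala): third position 4-fold.
Codon 10 AAA (Lys): third position 2-fold.
Four-fold degenerate third positions: 6.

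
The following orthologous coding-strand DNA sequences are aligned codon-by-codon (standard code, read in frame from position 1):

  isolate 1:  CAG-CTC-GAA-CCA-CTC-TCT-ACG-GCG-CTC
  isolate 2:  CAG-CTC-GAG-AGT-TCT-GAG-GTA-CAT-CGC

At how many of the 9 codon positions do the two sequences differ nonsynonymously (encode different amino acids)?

Codon 1: CAG Gln / CAG Gln — identical.
Codon 2: CTC Leu / CTC Leu — identical.
Codon 3: GAA Glu / GAG Glu — synonymous.
Codon 4: CCA Pro / AGT Ser — nonsynonymous.
Codon 5: CTC Leu / TCT Ser — nonsynonymous.
Codon 6: TCT Ser / GAG Glu — nonsynonymous.
Codon 7: ACG Thr / GTA Val — nonsynonymous.
Codon 8: GCG Ala / CAT His — nonsynonymous.
Codon 9: CTC Leu / CGC Arg — nonsynonymous.
Nonsynonymous differences: 6.

6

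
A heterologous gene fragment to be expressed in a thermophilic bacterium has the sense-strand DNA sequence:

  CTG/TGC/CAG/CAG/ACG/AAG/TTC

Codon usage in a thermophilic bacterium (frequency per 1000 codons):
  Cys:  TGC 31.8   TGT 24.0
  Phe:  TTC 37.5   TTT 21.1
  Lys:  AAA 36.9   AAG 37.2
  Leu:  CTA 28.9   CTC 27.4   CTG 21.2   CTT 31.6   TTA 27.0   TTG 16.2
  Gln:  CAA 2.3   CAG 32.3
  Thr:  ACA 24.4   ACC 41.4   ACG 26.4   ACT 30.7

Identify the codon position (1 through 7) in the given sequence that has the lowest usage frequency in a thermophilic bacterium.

1

Codon 1 CTG (Leu): 21.2 per 1000.
Codon 2 TGC (Cys): 31.8 per 1000.
Codon 3 CAG (Gln): 32.3 per 1000.
Codon 4 CAG (Gln): 32.3 per 1000.
Codon 5 ACG (Thr): 26.4 per 1000.
Codon 6 AAG (Lys): 37.2 per 1000.
Codon 7 TTC (Phe): 37.5 per 1000.
Lowest frequency is 21.2 at codon 1.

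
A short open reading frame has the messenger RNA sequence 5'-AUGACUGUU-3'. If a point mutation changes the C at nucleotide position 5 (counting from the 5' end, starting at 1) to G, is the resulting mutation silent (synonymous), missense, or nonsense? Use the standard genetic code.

missense

Position 5 falls in codon 2: ACU → Thr.
After the substitution the codon is AGU → Ser.
Thr ≠ Ser, so this is a missense mutation.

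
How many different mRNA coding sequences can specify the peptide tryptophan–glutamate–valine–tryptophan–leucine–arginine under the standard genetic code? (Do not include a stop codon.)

288

Trp: 1 codon.
Glu: 2 codons.
Val: 4 codons.
Trp: 1 codon.
Leu: 6 codons.
Arg: 6 codons.
1 × 2 × 4 × 1 × 6 × 6 = 288.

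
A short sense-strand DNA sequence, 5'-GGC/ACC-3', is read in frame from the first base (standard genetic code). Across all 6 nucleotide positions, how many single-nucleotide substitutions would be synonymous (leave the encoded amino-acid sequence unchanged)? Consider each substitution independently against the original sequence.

6

Codon 1 (GGC, Gly): 3 synonymous substitutions.
Codon 2 (ACC, Thr): 3 synonymous substitutions.
Total: 3 + 3 = 6.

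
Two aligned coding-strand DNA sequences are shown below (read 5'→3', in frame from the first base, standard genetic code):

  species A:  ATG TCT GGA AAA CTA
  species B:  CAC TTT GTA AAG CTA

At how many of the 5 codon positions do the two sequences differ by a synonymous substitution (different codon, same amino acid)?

1

Codon 1: ATG Met / CAC His — nonsynonymous.
Codon 2: TCT Ser / TTT Phe — nonsynonymous.
Codon 3: GGA Gly / GTA Val — nonsynonymous.
Codon 4: AAA Lys / AAG Lys — synonymous.
Codon 5: CTA Leu / CTA Leu — identical.
Synonymous differences: 1.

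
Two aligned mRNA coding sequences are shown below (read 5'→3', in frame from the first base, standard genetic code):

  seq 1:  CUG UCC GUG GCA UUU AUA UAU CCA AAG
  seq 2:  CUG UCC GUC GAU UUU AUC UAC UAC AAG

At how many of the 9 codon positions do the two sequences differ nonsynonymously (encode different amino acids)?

Codon 1: CUG Leu / CUG Leu — identical.
Codon 2: UCC Ser / UCC Ser — identical.
Codon 3: GUG Val / GUC Val — synonymous.
Codon 4: GCA Ala / GAU Asp — nonsynonymous.
Codon 5: UUU Phe / UUU Phe — identical.
Codon 6: AUA Ile / AUC Ile — synonymous.
Codon 7: UAU Tyr / UAC Tyr — synonymous.
Codon 8: CCA Pro / UAC Tyr — nonsynonymous.
Codon 9: AAG Lys / AAG Lys — identical.
Nonsynonymous differences: 2.

2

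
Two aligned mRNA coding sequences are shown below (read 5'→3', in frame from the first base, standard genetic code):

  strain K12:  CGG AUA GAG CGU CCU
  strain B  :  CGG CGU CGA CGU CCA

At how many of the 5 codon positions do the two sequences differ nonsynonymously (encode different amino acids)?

Codon 1: CGG Arg / CGG Arg — identical.
Codon 2: AUA Ile / CGU Arg — nonsynonymous.
Codon 3: GAG Glu / CGA Arg — nonsynonymous.
Codon 4: CGU Arg / CGU Arg — identical.
Codon 5: CCU Pro / CCA Pro — synonymous.
Nonsynonymous differences: 2.

2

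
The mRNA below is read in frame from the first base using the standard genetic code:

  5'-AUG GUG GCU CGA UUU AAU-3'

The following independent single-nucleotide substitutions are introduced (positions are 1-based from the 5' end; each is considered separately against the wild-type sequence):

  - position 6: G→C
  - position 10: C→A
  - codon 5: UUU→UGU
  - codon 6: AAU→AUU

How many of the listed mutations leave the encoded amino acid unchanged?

Codon 2: GUG (Val) → GUC (Val) — synonymous.
Codon 4: CGA (Arg) → AGA (Arg) — synonymous.
Codon 5: UUU (Phe) → UGU (Cys) — missense.
Codon 6: AAU (Asn) → AUU (Ile) — missense.
Synonymous: 2 of 4.

2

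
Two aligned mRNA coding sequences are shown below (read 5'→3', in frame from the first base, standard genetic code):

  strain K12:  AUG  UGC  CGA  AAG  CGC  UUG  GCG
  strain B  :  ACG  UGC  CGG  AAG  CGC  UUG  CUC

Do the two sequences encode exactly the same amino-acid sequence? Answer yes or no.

Codon 1: AUG Met / ACG Thr — nonsynonymous.
Codon 2: UGC Cys / UGC Cys — identical.
Codon 3: CGA Arg / CGG Arg — synonymous.
Codon 4: AAG Lys / AAG Lys — identical.
Codon 5: CGC Arg / CGC Arg — identical.
Codon 6: UUG Leu / UUG Leu — identical.
Codon 7: GCG Ala / CUC Leu — nonsynonymous.
Nonsynonymous differences: 2 → different protein.

no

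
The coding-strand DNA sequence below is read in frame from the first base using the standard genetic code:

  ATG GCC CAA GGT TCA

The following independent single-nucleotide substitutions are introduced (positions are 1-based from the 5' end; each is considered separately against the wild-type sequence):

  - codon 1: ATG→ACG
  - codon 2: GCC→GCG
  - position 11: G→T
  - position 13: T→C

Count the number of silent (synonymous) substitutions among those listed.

Codon 1: ATG (Met) → ACG (Thr) — missense.
Codon 2: GCC (Ala) → GCG (Ala) — synonymous.
Codon 4: GGT (Gly) → GTT (Val) — missense.
Codon 5: TCA (Ser) → CCA (Pro) — missense.
Synonymous: 1 of 4.

1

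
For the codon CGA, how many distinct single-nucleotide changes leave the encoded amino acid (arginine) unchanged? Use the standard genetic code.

4

Position 1: AGA → 1 synonymous.
Position 2: none → 0 synonymous.
Position 3: CGT, CGC, CGG → 3 synonymous.
Total: 1 + 0 + 3 = 4.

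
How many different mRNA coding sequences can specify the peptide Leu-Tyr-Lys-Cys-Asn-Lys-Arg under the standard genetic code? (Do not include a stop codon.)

Leu: 6 codons.
Tyr: 2 codons.
Lys: 2 codons.
Cys: 2 codons.
Asn: 2 codons.
Lys: 2 codons.
Arg: 6 codons.
6 × 2 × 2 × 2 × 2 × 2 × 6 = 1152.

1152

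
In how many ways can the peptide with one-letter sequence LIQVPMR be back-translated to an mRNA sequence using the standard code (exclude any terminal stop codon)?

Leu: 6 codons.
Ile: 3 codons.
Gln: 2 codons.
Val: 4 codons.
Pro: 4 codons.
Met: 1 codon.
Arg: 6 codons.
6 × 3 × 2 × 4 × 4 × 1 × 6 = 3456.

3456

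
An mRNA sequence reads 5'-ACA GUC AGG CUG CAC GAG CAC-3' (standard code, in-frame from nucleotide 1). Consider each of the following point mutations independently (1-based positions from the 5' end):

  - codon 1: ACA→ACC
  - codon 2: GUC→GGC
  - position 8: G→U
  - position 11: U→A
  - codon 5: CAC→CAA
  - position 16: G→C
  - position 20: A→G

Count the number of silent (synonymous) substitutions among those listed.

1

Codon 1: ACA (Thr) → ACC (Thr) — synonymous.
Codon 2: GUC (Val) → GGC (Gly) — missense.
Codon 3: AGG (Arg) → AUG (Met) — missense.
Codon 4: CUG (Leu) → CAG (Gln) — missense.
Codon 5: CAC (His) → CAA (Gln) — missense.
Codon 6: GAG (Glu) → CAG (Gln) — missense.
Codon 7: CAC (His) → CGC (Arg) — missense.
Synonymous: 1 of 7.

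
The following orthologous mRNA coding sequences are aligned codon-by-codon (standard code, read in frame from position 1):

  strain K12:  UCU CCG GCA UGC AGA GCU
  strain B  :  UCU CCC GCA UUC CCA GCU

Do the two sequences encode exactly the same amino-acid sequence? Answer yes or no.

Codon 1: UCU Ser / UCU Ser — identical.
Codon 2: CCG Pro / CCC Pro — synonymous.
Codon 3: GCA Ala / GCA Ala — identical.
Codon 4: UGC Cys / UUC Phe — nonsynonymous.
Codon 5: AGA Arg / CCA Pro — nonsynonymous.
Codon 6: GCU Ala / GCU Ala — identical.
Nonsynonymous differences: 2 → different protein.

no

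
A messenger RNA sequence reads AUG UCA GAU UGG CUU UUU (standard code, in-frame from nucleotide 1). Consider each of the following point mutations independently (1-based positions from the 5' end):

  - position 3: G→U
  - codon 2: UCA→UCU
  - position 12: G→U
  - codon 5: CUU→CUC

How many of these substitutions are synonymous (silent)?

Codon 1: AUG (Met) → AUU (Ile) — missense.
Codon 2: UCA (Ser) → UCU (Ser) — synonymous.
Codon 4: UGG (Trp) → UGU (Cys) — missense.
Codon 5: CUU (Leu) → CUC (Leu) — synonymous.
Synonymous: 2 of 4.

2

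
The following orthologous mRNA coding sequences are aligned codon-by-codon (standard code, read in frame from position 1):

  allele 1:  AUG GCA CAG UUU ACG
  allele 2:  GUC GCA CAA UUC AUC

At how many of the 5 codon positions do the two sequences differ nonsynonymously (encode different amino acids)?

Codon 1: AUG Met / GUC Val — nonsynonymous.
Codon 2: GCA Ala / GCA Ala — identical.
Codon 3: CAG Gln / CAA Gln — synonymous.
Codon 4: UUU Phe / UUC Phe — synonymous.
Codon 5: ACG Thr / AUC Ile — nonsynonymous.
Nonsynonymous differences: 2.

2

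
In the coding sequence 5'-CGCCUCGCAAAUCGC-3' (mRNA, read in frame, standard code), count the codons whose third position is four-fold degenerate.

4

Codon 1 CGC (Arg): third position 4-fold.
Codon 2 CUC (Leu): third position 4-fold.
Codon 3 GCA (Ala): third position 4-fold.
Codon 4 AAU (Asn): third position 2-fold.
Codon 5 CGC (Arg): third position 4-fold.
Four-fold degenerate third positions: 4.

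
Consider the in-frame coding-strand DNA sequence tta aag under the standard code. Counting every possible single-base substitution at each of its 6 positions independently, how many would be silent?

3

Codon 1 (TTA, Leu): 2 synonymous substitutions.
Codon 2 (AAG, Lys): 1 synonymous substitution.
Total: 2 + 1 = 3.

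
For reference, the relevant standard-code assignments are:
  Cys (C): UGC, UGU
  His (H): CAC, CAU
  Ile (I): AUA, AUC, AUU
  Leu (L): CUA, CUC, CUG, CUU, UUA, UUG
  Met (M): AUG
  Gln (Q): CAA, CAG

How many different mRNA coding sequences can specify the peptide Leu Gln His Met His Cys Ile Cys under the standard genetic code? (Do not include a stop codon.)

576

Leu: 6 codons.
Gln: 2 codons.
His: 2 codons.
Met: 1 codon.
His: 2 codons.
Cys: 2 codons.
Ile: 3 codons.
Cys: 2 codons.
6 × 2 × 2 × 1 × 2 × 2 × 3 × 2 = 576.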